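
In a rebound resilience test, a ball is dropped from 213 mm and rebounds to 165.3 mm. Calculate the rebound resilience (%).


Resilience = h_rebound / h_drop * 100
= 165.3 / 213 * 100
= 77.6%

77.6%


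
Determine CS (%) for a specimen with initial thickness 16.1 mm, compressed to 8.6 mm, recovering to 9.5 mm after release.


CS = (t0 - recovered) / (t0 - ts) * 100
= (16.1 - 9.5) / (16.1 - 8.6) * 100
= 6.6 / 7.5 * 100
= 88.0%

88.0%


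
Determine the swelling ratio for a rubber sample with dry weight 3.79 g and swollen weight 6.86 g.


Q = W_swollen / W_dry
Q = 6.86 / 3.79
Q = 1.81

Q = 1.81


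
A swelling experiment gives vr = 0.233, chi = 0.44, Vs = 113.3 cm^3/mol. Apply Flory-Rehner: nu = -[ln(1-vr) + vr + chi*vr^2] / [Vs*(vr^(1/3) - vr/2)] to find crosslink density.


ln(1 - vr) = ln(1 - 0.233) = -0.2653
Numerator = -((-0.2653) + 0.233 + 0.44 * 0.233^2) = 0.0084
Denominator = 113.3 * (0.233^(1/3) - 0.233/2) = 56.5191
nu = 0.0084 / 56.5191 = 1.4829e-04 mol/cm^3

1.4829e-04 mol/cm^3


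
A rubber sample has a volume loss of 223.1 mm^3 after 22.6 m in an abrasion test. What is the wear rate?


Rate = volume_loss / distance
= 223.1 / 22.6
= 9.872 mm^3/m

9.872 mm^3/m


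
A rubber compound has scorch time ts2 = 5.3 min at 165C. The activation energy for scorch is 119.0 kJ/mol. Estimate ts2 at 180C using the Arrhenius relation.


Convert temperatures: T1 = 165 + 273.15 = 438.15 K, T2 = 180 + 273.15 = 453.15 K
ts2_new = 5.3 * exp(119000 / 8.314 * (1/453.15 - 1/438.15))
1/T2 - 1/T1 = -7.5549e-05
ts2_new = 1.8 min

1.8 min


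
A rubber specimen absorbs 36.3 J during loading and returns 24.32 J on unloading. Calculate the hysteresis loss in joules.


Hysteresis loss = loading - unloading
= 36.3 - 24.32
= 11.98 J

11.98 J


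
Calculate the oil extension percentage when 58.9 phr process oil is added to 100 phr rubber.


Oil % = oil / (100 + oil) * 100
= 58.9 / (100 + 58.9) * 100
= 58.9 / 158.9 * 100
= 37.07%

37.07%


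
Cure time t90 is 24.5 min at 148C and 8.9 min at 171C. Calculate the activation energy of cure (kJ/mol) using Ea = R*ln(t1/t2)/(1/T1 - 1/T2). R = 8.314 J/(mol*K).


T1 = 421.15 K, T2 = 444.15 K
1/T1 - 1/T2 = 1.2296e-04
ln(t1/t2) = ln(24.5/8.9) = 1.0126
Ea = 8.314 * 1.0126 / 1.2296e-04 = 68469.3091 J/mol
Ea = 68.47 kJ/mol

68.47 kJ/mol


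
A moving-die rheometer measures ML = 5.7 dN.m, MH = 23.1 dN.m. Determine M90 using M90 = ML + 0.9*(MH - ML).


M90 = ML + 0.9 * (MH - ML)
M90 = 5.7 + 0.9 * (23.1 - 5.7)
M90 = 5.7 + 0.9 * 17.4
M90 = 21.36 dN.m

21.36 dN.m


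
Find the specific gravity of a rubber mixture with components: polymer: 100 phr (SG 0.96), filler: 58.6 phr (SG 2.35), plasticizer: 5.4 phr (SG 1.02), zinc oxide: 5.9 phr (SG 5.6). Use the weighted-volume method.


Sum of weights = 169.9
Volume contributions:
  polymer: 100/0.96 = 104.1667
  filler: 58.6/2.35 = 24.9362
  plasticizer: 5.4/1.02 = 5.2941
  zinc oxide: 5.9/5.6 = 1.0536
Sum of volumes = 135.4505
SG = 169.9 / 135.4505 = 1.254

SG = 1.254


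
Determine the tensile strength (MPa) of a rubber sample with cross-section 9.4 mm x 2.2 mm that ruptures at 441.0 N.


Area = width * thickness = 9.4 * 2.2 = 20.68 mm^2
TS = force / area = 441.0 / 20.68 = 21.32 MPa

21.32 MPa


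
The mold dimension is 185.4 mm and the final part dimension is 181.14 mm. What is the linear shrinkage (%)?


Shrinkage = (mold - part) / mold * 100
= (185.4 - 181.14) / 185.4 * 100
= 4.26 / 185.4 * 100
= 2.3%

2.3%


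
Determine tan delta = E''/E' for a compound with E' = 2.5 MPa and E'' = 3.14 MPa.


tan delta = E'' / E'
= 3.14 / 2.5
= 1.256

tan delta = 1.256


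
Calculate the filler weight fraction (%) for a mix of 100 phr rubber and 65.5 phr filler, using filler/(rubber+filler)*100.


Filler % = filler / (rubber + filler) * 100
= 65.5 / (100 + 65.5) * 100
= 65.5 / 165.5 * 100
= 39.58%

39.58%


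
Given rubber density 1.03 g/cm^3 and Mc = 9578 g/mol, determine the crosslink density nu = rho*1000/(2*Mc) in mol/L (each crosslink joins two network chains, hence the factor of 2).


nu = rho * 1000 / (2 * Mc)
nu = 1.03 * 1000 / (2 * 9578)
nu = 1030.0 / 19156
nu = 0.0538 mol/L

0.0538 mol/L


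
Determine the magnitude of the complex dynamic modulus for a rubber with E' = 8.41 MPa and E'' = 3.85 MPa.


|E*| = sqrt(E'^2 + E''^2)
= sqrt(8.41^2 + 3.85^2)
= sqrt(70.7281 + 14.8225)
= 9.249 MPa

9.249 MPa


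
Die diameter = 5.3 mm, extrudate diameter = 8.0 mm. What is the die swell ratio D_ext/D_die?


Die swell ratio = D_extrudate / D_die
= 8.0 / 5.3
= 1.509

Die swell = 1.509


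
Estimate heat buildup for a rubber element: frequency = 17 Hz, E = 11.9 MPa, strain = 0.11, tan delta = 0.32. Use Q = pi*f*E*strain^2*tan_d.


Q = pi * f * E * strain^2 * tan_d
= pi * 17 * 11.9 * 0.11^2 * 0.32
= pi * 17 * 11.9 * 0.0121 * 0.32
= 2.4608

Q = 2.4608


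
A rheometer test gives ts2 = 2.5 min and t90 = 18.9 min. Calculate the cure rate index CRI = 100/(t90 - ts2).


CRI = 100 / (t90 - ts2)
= 100 / (18.9 - 2.5)
= 100 / 16.4
= 6.1 min^-1

6.1 min^-1


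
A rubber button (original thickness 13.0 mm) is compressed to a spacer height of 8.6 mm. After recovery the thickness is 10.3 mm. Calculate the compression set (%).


CS = (t0 - recovered) / (t0 - ts) * 100
= (13.0 - 10.3) / (13.0 - 8.6) * 100
= 2.7 / 4.4 * 100
= 61.4%

61.4%


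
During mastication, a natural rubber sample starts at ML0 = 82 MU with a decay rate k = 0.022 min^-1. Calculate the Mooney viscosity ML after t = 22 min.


ML = ML0 * exp(-k * t)
ML = 82 * exp(-0.022 * 22)
ML = 82 * 0.6163
ML = 50.54 MU

50.54 MU


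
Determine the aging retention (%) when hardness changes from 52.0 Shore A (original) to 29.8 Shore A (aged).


Retention = aged / original * 100
= 29.8 / 52.0 * 100
= 57.3%

57.3%


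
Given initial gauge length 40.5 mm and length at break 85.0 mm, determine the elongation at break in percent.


Elongation = (Lf - L0) / L0 * 100
= (85.0 - 40.5) / 40.5 * 100
= 44.5 / 40.5 * 100
= 109.9%

109.9%


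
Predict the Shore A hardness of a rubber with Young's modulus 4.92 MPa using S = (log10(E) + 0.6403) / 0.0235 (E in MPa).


log10(E) = 0.0235*S - 0.6403  =>  S = (log10(E) + 0.6403) / 0.0235
log10(4.92) = 0.691965
S = (0.691965 + 0.6403) / 0.0235 = 1.332265 / 0.0235
S = 56.7

Shore A = 56.7


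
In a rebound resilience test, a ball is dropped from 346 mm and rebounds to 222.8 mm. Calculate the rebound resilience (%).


Resilience = h_rebound / h_drop * 100
= 222.8 / 346 * 100
= 64.4%

64.4%


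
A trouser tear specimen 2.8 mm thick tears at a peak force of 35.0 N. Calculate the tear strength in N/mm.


Tear strength = force / thickness
= 35.0 / 2.8
= 12.5 N/mm

12.5 N/mm


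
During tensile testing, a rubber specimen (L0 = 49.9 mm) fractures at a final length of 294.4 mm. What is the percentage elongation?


Elongation = (Lf - L0) / L0 * 100
= (294.4 - 49.9) / 49.9 * 100
= 244.5 / 49.9 * 100
= 490.0%

490.0%


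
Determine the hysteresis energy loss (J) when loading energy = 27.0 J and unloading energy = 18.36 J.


Hysteresis loss = loading - unloading
= 27.0 - 18.36
= 8.64 J

8.64 J


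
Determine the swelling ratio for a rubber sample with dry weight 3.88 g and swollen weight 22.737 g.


Q = W_swollen / W_dry
Q = 22.737 / 3.88
Q = 5.86

Q = 5.86


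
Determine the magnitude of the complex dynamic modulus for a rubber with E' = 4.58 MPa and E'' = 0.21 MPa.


|E*| = sqrt(E'^2 + E''^2)
= sqrt(4.58^2 + 0.21^2)
= sqrt(20.9764 + 0.0441)
= 4.585 MPa

4.585 MPa


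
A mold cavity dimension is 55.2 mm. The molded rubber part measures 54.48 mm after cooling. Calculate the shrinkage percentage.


Shrinkage = (mold - part) / mold * 100
= (55.2 - 54.48) / 55.2 * 100
= 0.72 / 55.2 * 100
= 1.3%

1.3%


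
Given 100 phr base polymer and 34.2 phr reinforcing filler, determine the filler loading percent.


Filler % = filler / (rubber + filler) * 100
= 34.2 / (100 + 34.2) * 100
= 34.2 / 134.2 * 100
= 25.48%

25.48%


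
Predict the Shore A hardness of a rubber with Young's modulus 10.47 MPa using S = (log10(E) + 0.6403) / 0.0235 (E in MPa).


log10(E) = 0.0235*S - 0.6403  =>  S = (log10(E) + 0.6403) / 0.0235
log10(10.47) = 1.019947
S = (1.019947 + 0.6403) / 0.0235 = 1.660247 / 0.0235
S = 70.6

Shore A = 70.6


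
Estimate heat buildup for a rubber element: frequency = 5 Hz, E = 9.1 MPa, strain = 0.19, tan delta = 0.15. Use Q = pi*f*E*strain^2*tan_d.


Q = pi * f * E * strain^2 * tan_d
= pi * 5 * 9.1 * 0.19^2 * 0.15
= pi * 5 * 9.1 * 0.0361 * 0.15
= 0.7740

Q = 0.7740


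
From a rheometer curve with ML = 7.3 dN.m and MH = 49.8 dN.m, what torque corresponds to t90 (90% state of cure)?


M90 = ML + 0.9 * (MH - ML)
M90 = 7.3 + 0.9 * (49.8 - 7.3)
M90 = 7.3 + 0.9 * 42.5
M90 = 45.55 dN.m

45.55 dN.m


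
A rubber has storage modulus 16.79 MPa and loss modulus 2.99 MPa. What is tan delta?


tan delta = E'' / E'
= 2.99 / 16.79
= 0.1781

tan delta = 0.1781


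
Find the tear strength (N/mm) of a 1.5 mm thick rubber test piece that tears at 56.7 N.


Tear strength = force / thickness
= 56.7 / 1.5
= 37.8 N/mm

37.8 N/mm


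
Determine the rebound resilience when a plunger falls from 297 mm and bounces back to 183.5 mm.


Resilience = h_rebound / h_drop * 100
= 183.5 / 297 * 100
= 61.8%

61.8%


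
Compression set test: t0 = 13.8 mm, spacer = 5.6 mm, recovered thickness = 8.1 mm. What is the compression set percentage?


CS = (t0 - recovered) / (t0 - ts) * 100
= (13.8 - 8.1) / (13.8 - 5.6) * 100
= 5.7 / 8.2 * 100
= 69.5%

69.5%


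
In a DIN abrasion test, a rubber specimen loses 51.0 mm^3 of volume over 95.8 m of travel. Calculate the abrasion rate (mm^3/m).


Rate = volume_loss / distance
= 51.0 / 95.8
= 0.532 mm^3/m

0.532 mm^3/m


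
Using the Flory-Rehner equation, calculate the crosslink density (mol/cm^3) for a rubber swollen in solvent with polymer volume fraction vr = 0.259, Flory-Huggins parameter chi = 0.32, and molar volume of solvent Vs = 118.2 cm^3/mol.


ln(1 - vr) = ln(1 - 0.259) = -0.2998
Numerator = -((-0.2998) + 0.259 + 0.32 * 0.259^2) = 0.0193
Denominator = 118.2 * (0.259^(1/3) - 0.259/2) = 60.0375
nu = 0.0193 / 60.0375 = 3.2128e-04 mol/cm^3

3.2128e-04 mol/cm^3


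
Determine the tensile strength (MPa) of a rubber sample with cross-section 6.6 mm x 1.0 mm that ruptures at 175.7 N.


Area = width * thickness = 6.6 * 1.0 = 6.6 mm^2
TS = force / area = 175.7 / 6.6 = 26.62 MPa

26.62 MPa


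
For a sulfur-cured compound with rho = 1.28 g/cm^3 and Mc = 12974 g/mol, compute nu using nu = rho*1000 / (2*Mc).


nu = rho * 1000 / (2 * Mc)
nu = 1.28 * 1000 / (2 * 12974)
nu = 1280.0 / 25948
nu = 0.0493 mol/L

0.0493 mol/L


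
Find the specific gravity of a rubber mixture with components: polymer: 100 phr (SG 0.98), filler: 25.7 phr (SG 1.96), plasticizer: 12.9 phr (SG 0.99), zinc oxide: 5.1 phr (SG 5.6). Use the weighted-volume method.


Sum of weights = 143.7
Volume contributions:
  polymer: 100/0.98 = 102.0408
  filler: 25.7/1.96 = 13.1122
  plasticizer: 12.9/0.99 = 13.0303
  zinc oxide: 5.1/5.6 = 0.9107
Sum of volumes = 129.0941
SG = 143.7 / 129.0941 = 1.113

SG = 1.113


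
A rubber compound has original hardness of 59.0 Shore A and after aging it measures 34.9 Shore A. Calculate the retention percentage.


Retention = aged / original * 100
= 34.9 / 59.0 * 100
= 59.2%

59.2%


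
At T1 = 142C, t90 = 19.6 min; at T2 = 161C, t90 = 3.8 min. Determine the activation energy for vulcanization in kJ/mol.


T1 = 415.15 K, T2 = 434.15 K
1/T1 - 1/T2 = 1.0542e-04
ln(t1/t2) = ln(19.6/3.8) = 1.6405
Ea = 8.314 * 1.6405 / 1.0542e-04 = 129385.3325 J/mol
Ea = 129.39 kJ/mol

129.39 kJ/mol


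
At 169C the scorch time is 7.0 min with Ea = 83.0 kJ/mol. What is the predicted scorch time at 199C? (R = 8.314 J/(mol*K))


Convert temperatures: T1 = 169 + 273.15 = 442.15 K, T2 = 199 + 273.15 = 472.15 K
ts2_new = 7.0 * exp(83000 / 8.314 * (1/472.15 - 1/442.15))
1/T2 - 1/T1 = -1.4370e-04
ts2_new = 1.67 min

1.67 min


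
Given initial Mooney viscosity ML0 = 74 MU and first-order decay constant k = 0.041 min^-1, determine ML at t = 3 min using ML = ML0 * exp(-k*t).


ML = ML0 * exp(-k * t)
ML = 74 * exp(-0.041 * 3)
ML = 74 * 0.8843
ML = 65.44 MU

65.44 MU


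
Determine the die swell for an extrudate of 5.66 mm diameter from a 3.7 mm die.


Die swell ratio = D_extrudate / D_die
= 5.66 / 3.7
= 1.53

Die swell = 1.53


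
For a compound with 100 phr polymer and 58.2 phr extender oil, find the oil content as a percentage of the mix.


Oil % = oil / (100 + oil) * 100
= 58.2 / (100 + 58.2) * 100
= 58.2 / 158.2 * 100
= 36.79%

36.79%


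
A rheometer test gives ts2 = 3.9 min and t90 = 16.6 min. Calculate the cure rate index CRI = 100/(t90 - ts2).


CRI = 100 / (t90 - ts2)
= 100 / (16.6 - 3.9)
= 100 / 12.7
= 7.87 min^-1

7.87 min^-1


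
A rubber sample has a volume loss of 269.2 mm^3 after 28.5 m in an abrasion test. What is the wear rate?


Rate = volume_loss / distance
= 269.2 / 28.5
= 9.446 mm^3/m

9.446 mm^3/m


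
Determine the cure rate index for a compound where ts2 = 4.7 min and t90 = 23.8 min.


CRI = 100 / (t90 - ts2)
= 100 / (23.8 - 4.7)
= 100 / 19.1
= 5.24 min^-1

5.24 min^-1


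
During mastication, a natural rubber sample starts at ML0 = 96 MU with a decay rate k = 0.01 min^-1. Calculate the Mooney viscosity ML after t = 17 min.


ML = ML0 * exp(-k * t)
ML = 96 * exp(-0.01 * 17)
ML = 96 * 0.8437
ML = 80.99 MU

80.99 MU


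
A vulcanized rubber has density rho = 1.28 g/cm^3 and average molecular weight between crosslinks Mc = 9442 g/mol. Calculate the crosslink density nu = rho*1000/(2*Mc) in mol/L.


nu = rho * 1000 / (2 * Mc)
nu = 1.28 * 1000 / (2 * 9442)
nu = 1280.0 / 18884
nu = 0.0678 mol/L

0.0678 mol/L


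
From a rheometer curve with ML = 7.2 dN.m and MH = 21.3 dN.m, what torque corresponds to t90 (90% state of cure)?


M90 = ML + 0.9 * (MH - ML)
M90 = 7.2 + 0.9 * (21.3 - 7.2)
M90 = 7.2 + 0.9 * 14.1
M90 = 19.89 dN.m

19.89 dN.m


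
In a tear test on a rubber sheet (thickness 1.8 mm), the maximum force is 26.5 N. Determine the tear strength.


Tear strength = force / thickness
= 26.5 / 1.8
= 14.72 N/mm

14.72 N/mm


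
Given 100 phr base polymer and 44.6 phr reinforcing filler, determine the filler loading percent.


Filler % = filler / (rubber + filler) * 100
= 44.6 / (100 + 44.6) * 100
= 44.6 / 144.6 * 100
= 30.84%

30.84%


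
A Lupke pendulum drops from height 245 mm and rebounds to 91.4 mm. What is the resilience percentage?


Resilience = h_rebound / h_drop * 100
= 91.4 / 245 * 100
= 37.3%

37.3%


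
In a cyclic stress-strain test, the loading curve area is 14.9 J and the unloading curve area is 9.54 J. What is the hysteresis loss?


Hysteresis loss = loading - unloading
= 14.9 - 9.54
= 5.36 J

5.36 J


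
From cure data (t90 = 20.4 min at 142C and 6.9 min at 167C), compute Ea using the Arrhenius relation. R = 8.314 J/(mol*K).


T1 = 415.15 K, T2 = 440.15 K
1/T1 - 1/T2 = 1.3682e-04
ln(t1/t2) = ln(20.4/6.9) = 1.0840
Ea = 8.314 * 1.0840 / 1.3682e-04 = 65873.4556 J/mol
Ea = 65.87 kJ/mol

65.87 kJ/mol


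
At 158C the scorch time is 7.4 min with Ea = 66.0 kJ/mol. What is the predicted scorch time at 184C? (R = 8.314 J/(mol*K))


Convert temperatures: T1 = 158 + 273.15 = 431.15 K, T2 = 184 + 273.15 = 457.15 K
ts2_new = 7.4 * exp(66000 / 8.314 * (1/457.15 - 1/431.15))
1/T2 - 1/T1 = -1.3191e-04
ts2_new = 2.6 min

2.6 min


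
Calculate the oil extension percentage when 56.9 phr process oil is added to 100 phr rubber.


Oil % = oil / (100 + oil) * 100
= 56.9 / (100 + 56.9) * 100
= 56.9 / 156.9 * 100
= 36.27%

36.27%


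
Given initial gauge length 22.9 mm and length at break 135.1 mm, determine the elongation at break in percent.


Elongation = (Lf - L0) / L0 * 100
= (135.1 - 22.9) / 22.9 * 100
= 112.2 / 22.9 * 100
= 490.0%

490.0%


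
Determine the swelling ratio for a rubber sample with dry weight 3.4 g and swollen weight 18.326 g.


Q = W_swollen / W_dry
Q = 18.326 / 3.4
Q = 5.39

Q = 5.39


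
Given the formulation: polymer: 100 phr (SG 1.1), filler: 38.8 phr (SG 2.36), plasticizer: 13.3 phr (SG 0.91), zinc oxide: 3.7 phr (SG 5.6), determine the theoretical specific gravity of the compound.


Sum of weights = 155.8
Volume contributions:
  polymer: 100/1.1 = 90.9091
  filler: 38.8/2.36 = 16.4407
  plasticizer: 13.3/0.91 = 14.6154
  zinc oxide: 3.7/5.6 = 0.6607
Sum of volumes = 122.6259
SG = 155.8 / 122.6259 = 1.271

SG = 1.271


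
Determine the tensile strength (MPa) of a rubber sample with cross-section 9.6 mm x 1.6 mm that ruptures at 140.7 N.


Area = width * thickness = 9.6 * 1.6 = 15.36 mm^2
TS = force / area = 140.7 / 15.36 = 9.16 MPa

9.16 MPa


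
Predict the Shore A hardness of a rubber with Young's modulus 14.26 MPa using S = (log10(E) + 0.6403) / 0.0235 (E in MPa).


log10(E) = 0.0235*S - 0.6403  =>  S = (log10(E) + 0.6403) / 0.0235
log10(14.26) = 1.154120
S = (1.154120 + 0.6403) / 0.0235 = 1.794420 / 0.0235
S = 76.4

Shore A = 76.4


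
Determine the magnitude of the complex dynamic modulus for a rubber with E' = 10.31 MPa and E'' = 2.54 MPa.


|E*| = sqrt(E'^2 + E''^2)
= sqrt(10.31^2 + 2.54^2)
= sqrt(106.2961 + 6.4516)
= 10.618 MPa

10.618 MPa


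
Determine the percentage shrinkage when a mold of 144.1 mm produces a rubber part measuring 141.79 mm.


Shrinkage = (mold - part) / mold * 100
= (144.1 - 141.79) / 144.1 * 100
= 2.31 / 144.1 * 100
= 1.6%

1.6%


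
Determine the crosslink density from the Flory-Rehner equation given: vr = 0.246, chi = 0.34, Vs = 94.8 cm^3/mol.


ln(1 - vr) = ln(1 - 0.246) = -0.2824
Numerator = -((-0.2824) + 0.246 + 0.34 * 0.246^2) = 0.0158
Denominator = 94.8 * (0.246^(1/3) - 0.246/2) = 47.7396
nu = 0.0158 / 47.7396 = 3.3070e-04 mol/cm^3

3.3070e-04 mol/cm^3


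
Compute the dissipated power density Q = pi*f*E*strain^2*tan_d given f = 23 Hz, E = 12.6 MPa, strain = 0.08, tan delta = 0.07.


Q = pi * f * E * strain^2 * tan_d
= pi * 23 * 12.6 * 0.08^2 * 0.07
= pi * 23 * 12.6 * 0.0064 * 0.07
= 0.4079

Q = 0.4079


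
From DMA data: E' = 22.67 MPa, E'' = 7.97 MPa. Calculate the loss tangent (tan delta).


tan delta = E'' / E'
= 7.97 / 22.67
= 0.3516

tan delta = 0.3516


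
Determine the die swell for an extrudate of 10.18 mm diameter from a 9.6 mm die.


Die swell ratio = D_extrudate / D_die
= 10.18 / 9.6
= 1.06

Die swell = 1.06


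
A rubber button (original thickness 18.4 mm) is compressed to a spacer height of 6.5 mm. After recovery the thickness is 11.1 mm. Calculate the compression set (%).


CS = (t0 - recovered) / (t0 - ts) * 100
= (18.4 - 11.1) / (18.4 - 6.5) * 100
= 7.3 / 11.9 * 100
= 61.3%

61.3%


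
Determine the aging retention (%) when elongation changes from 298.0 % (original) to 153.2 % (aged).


Retention = aged / original * 100
= 153.2 / 298.0 * 100
= 51.4%

51.4%


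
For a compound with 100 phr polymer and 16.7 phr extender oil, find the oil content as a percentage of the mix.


Oil % = oil / (100 + oil) * 100
= 16.7 / (100 + 16.7) * 100
= 16.7 / 116.7 * 100
= 14.31%

14.31%


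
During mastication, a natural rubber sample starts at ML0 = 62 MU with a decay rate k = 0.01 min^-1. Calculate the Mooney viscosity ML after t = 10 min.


ML = ML0 * exp(-k * t)
ML = 62 * exp(-0.01 * 10)
ML = 62 * 0.9048
ML = 56.1 MU

56.1 MU


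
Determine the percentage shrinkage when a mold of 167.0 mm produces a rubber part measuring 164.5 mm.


Shrinkage = (mold - part) / mold * 100
= (167.0 - 164.5) / 167.0 * 100
= 2.5 / 167.0 * 100
= 1.5%

1.5%


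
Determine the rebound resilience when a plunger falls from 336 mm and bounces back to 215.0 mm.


Resilience = h_rebound / h_drop * 100
= 215.0 / 336 * 100
= 64.0%

64.0%


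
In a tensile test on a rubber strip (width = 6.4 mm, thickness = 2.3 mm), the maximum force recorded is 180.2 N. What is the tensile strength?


Area = width * thickness = 6.4 * 2.3 = 14.72 mm^2
TS = force / area = 180.2 / 14.72 = 12.24 MPa

12.24 MPa


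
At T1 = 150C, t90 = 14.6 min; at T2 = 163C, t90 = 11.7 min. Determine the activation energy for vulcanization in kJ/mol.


T1 = 423.15 K, T2 = 436.15 K
1/T1 - 1/T2 = 7.0439e-05
ln(t1/t2) = ln(14.6/11.7) = 0.2214
Ea = 8.314 * 0.2214 / 7.0439e-05 = 26135.9698 J/mol
Ea = 26.14 kJ/mol

26.14 kJ/mol


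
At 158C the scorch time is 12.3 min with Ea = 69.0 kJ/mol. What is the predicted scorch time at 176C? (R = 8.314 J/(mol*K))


Convert temperatures: T1 = 158 + 273.15 = 431.15 K, T2 = 176 + 273.15 = 449.15 K
ts2_new = 12.3 * exp(69000 / 8.314 * (1/449.15 - 1/431.15))
1/T2 - 1/T1 = -9.2951e-05
ts2_new = 5.69 min

5.69 min


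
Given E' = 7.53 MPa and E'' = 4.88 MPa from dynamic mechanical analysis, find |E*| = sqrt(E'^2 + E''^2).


|E*| = sqrt(E'^2 + E''^2)
= sqrt(7.53^2 + 4.88^2)
= sqrt(56.7009 + 23.8144)
= 8.973 MPa

8.973 MPa


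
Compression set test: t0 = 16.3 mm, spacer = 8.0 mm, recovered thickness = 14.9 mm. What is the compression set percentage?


CS = (t0 - recovered) / (t0 - ts) * 100
= (16.3 - 14.9) / (16.3 - 8.0) * 100
= 1.4 / 8.3 * 100
= 16.9%

16.9%


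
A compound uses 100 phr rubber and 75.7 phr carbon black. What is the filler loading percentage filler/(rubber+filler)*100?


Filler % = filler / (rubber + filler) * 100
= 75.7 / (100 + 75.7) * 100
= 75.7 / 175.7 * 100
= 43.08%

43.08%


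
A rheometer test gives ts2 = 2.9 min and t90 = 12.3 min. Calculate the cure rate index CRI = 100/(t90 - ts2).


CRI = 100 / (t90 - ts2)
= 100 / (12.3 - 2.9)
= 100 / 9.4
= 10.64 min^-1

10.64 min^-1


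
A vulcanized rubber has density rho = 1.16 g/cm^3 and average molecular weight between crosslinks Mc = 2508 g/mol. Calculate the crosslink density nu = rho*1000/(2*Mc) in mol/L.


nu = rho * 1000 / (2 * Mc)
nu = 1.16 * 1000 / (2 * 2508)
nu = 1160.0 / 5016
nu = 0.2313 mol/L

0.2313 mol/L


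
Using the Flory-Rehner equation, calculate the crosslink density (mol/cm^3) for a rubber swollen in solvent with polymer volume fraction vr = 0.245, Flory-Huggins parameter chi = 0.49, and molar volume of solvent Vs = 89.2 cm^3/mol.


ln(1 - vr) = ln(1 - 0.245) = -0.2810
Numerator = -((-0.2810) + 0.245 + 0.49 * 0.245^2) = 0.0066
Denominator = 89.2 * (0.245^(1/3) - 0.245/2) = 44.8883
nu = 0.0066 / 44.8883 = 1.4759e-04 mol/cm^3

1.4759e-04 mol/cm^3


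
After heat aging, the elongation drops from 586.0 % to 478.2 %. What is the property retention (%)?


Retention = aged / original * 100
= 478.2 / 586.0 * 100
= 81.6%

81.6%


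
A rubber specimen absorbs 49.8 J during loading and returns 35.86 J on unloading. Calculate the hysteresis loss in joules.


Hysteresis loss = loading - unloading
= 49.8 - 35.86
= 13.94 J

13.94 J


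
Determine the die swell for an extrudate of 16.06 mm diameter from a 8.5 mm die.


Die swell ratio = D_extrudate / D_die
= 16.06 / 8.5
= 1.889

Die swell = 1.889


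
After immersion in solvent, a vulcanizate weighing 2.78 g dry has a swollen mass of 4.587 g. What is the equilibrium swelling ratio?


Q = W_swollen / W_dry
Q = 4.587 / 2.78
Q = 1.65

Q = 1.65


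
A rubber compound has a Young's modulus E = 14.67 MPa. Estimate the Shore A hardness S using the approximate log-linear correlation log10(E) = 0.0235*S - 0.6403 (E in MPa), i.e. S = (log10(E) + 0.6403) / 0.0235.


log10(E) = 0.0235*S - 0.6403  =>  S = (log10(E) + 0.6403) / 0.0235
log10(14.67) = 1.166430
S = (1.166430 + 0.6403) / 0.0235 = 1.806730 / 0.0235
S = 76.9

Shore A = 76.9


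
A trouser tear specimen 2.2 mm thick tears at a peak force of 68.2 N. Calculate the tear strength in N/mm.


Tear strength = force / thickness
= 68.2 / 2.2
= 31.0 N/mm

31.0 N/mm


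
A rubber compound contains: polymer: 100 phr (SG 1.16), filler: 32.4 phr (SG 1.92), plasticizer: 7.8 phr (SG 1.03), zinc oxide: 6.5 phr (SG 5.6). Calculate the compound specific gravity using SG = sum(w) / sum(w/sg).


Sum of weights = 146.7
Volume contributions:
  polymer: 100/1.16 = 86.2069
  filler: 32.4/1.92 = 16.8750
  plasticizer: 7.8/1.03 = 7.5728
  zinc oxide: 6.5/5.6 = 1.1607
Sum of volumes = 111.8154
SG = 146.7 / 111.8154 = 1.312

SG = 1.312


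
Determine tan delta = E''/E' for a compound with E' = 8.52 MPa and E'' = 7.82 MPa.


tan delta = E'' / E'
= 7.82 / 8.52
= 0.9178

tan delta = 0.9178


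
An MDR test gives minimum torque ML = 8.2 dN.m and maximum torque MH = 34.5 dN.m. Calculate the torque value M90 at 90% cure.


M90 = ML + 0.9 * (MH - ML)
M90 = 8.2 + 0.9 * (34.5 - 8.2)
M90 = 8.2 + 0.9 * 26.3
M90 = 31.87 dN.m

31.87 dN.m


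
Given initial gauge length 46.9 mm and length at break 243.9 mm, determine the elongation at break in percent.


Elongation = (Lf - L0) / L0 * 100
= (243.9 - 46.9) / 46.9 * 100
= 197.0 / 46.9 * 100
= 420.0%

420.0%


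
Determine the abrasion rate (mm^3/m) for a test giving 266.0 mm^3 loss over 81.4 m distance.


Rate = volume_loss / distance
= 266.0 / 81.4
= 3.268 mm^3/m

3.268 mm^3/m


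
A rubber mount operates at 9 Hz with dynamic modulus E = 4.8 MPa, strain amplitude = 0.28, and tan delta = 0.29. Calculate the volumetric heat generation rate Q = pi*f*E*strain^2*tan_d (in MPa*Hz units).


Q = pi * f * E * strain^2 * tan_d
= pi * 9 * 4.8 * 0.28^2 * 0.29
= pi * 9 * 4.8 * 0.0784 * 0.29
= 3.0857

Q = 3.0857


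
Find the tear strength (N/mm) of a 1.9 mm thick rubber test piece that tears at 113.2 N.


Tear strength = force / thickness
= 113.2 / 1.9
= 59.58 N/mm

59.58 N/mm


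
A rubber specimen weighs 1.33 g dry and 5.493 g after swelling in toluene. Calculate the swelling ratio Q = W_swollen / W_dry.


Q = W_swollen / W_dry
Q = 5.493 / 1.33
Q = 4.13

Q = 4.13


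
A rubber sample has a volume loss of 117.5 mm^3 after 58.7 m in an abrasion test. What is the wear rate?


Rate = volume_loss / distance
= 117.5 / 58.7
= 2.002 mm^3/m

2.002 mm^3/m


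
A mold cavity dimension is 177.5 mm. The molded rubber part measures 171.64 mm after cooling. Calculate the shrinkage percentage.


Shrinkage = (mold - part) / mold * 100
= (177.5 - 171.64) / 177.5 * 100
= 5.86 / 177.5 * 100
= 3.3%

3.3%


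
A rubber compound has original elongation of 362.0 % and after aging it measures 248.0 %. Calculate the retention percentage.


Retention = aged / original * 100
= 248.0 / 362.0 * 100
= 68.5%

68.5%


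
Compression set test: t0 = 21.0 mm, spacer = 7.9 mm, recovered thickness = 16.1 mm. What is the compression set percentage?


CS = (t0 - recovered) / (t0 - ts) * 100
= (21.0 - 16.1) / (21.0 - 7.9) * 100
= 4.9 / 13.1 * 100
= 37.4%

37.4%


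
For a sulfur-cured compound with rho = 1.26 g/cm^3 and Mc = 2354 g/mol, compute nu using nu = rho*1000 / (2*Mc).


nu = rho * 1000 / (2 * Mc)
nu = 1.26 * 1000 / (2 * 2354)
nu = 1260.0 / 4708
nu = 0.2676 mol/L

0.2676 mol/L


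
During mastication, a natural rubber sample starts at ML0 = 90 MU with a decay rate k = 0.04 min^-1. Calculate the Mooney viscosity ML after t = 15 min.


ML = ML0 * exp(-k * t)
ML = 90 * exp(-0.04 * 15)
ML = 90 * 0.5488
ML = 49.39 MU

49.39 MU


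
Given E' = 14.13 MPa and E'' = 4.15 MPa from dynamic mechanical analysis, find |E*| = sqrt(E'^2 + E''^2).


|E*| = sqrt(E'^2 + E''^2)
= sqrt(14.13^2 + 4.15^2)
= sqrt(199.6569 + 17.2225)
= 14.727 MPa

14.727 MPa


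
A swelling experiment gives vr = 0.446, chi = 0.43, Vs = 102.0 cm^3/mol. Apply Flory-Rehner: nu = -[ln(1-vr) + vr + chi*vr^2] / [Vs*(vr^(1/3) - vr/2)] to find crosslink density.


ln(1 - vr) = ln(1 - 0.446) = -0.5906
Numerator = -((-0.5906) + 0.446 + 0.43 * 0.446^2) = 0.0591
Denominator = 102.0 * (0.446^(1/3) - 0.446/2) = 55.1853
nu = 0.0591 / 55.1853 = 0.0011 mol/cm^3

0.0011 mol/cm^3


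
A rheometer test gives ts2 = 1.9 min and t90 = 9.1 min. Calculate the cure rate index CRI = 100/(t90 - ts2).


CRI = 100 / (t90 - ts2)
= 100 / (9.1 - 1.9)
= 100 / 7.2
= 13.89 min^-1

13.89 min^-1


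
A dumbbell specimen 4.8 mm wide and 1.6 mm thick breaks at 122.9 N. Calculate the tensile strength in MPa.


Area = width * thickness = 4.8 * 1.6 = 7.68 mm^2
TS = force / area = 122.9 / 7.68 = 16.0 MPa

16.0 MPa


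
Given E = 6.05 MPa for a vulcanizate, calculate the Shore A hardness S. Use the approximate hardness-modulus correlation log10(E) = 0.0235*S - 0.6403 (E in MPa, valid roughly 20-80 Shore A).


log10(E) = 0.0235*S - 0.6403  =>  S = (log10(E) + 0.6403) / 0.0235
log10(6.05) = 0.781755
S = (0.781755 + 0.6403) / 0.0235 = 1.422055 / 0.0235
S = 60.5

Shore A = 60.5


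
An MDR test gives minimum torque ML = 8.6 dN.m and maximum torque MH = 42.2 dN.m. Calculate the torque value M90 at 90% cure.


M90 = ML + 0.9 * (MH - ML)
M90 = 8.6 + 0.9 * (42.2 - 8.6)
M90 = 8.6 + 0.9 * 33.6
M90 = 38.84 dN.m

38.84 dN.m


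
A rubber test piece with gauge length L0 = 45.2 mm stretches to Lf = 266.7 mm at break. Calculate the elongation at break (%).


Elongation = (Lf - L0) / L0 * 100
= (266.7 - 45.2) / 45.2 * 100
= 221.5 / 45.2 * 100
= 490.0%

490.0%


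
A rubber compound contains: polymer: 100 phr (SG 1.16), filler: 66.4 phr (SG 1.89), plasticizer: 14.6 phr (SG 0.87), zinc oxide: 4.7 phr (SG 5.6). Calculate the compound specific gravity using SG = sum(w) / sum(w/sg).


Sum of weights = 185.7
Volume contributions:
  polymer: 100/1.16 = 86.2069
  filler: 66.4/1.89 = 35.1323
  plasticizer: 14.6/0.87 = 16.7816
  zinc oxide: 4.7/5.6 = 0.8393
Sum of volumes = 138.9601
SG = 185.7 / 138.9601 = 1.336

SG = 1.336


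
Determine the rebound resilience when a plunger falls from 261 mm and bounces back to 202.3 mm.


Resilience = h_rebound / h_drop * 100
= 202.3 / 261 * 100
= 77.5%

77.5%


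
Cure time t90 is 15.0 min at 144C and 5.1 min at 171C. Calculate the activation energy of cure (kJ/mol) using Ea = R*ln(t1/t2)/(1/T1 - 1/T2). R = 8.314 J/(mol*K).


T1 = 417.15 K, T2 = 444.15 K
1/T1 - 1/T2 = 1.4573e-04
ln(t1/t2) = ln(15.0/5.1) = 1.0788
Ea = 8.314 * 1.0788 / 1.4573e-04 = 61547.8657 J/mol
Ea = 61.55 kJ/mol

61.55 kJ/mol


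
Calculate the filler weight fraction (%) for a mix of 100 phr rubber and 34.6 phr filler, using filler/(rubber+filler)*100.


Filler % = filler / (rubber + filler) * 100
= 34.6 / (100 + 34.6) * 100
= 34.6 / 134.6 * 100
= 25.71%

25.71%


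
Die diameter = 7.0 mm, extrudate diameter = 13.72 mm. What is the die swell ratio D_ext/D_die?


Die swell ratio = D_extrudate / D_die
= 13.72 / 7.0
= 1.96

Die swell = 1.96


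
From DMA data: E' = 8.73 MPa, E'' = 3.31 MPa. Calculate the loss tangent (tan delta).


tan delta = E'' / E'
= 3.31 / 8.73
= 0.3792

tan delta = 0.3792


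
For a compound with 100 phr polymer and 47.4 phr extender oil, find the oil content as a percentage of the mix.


Oil % = oil / (100 + oil) * 100
= 47.4 / (100 + 47.4) * 100
= 47.4 / 147.4 * 100
= 32.16%

32.16%


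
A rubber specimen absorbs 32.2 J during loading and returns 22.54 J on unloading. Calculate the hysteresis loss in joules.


Hysteresis loss = loading - unloading
= 32.2 - 22.54
= 9.66 J

9.66 J


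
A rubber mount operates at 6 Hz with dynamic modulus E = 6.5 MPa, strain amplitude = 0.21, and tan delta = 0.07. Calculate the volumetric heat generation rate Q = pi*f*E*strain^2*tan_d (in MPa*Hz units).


Q = pi * f * E * strain^2 * tan_d
= pi * 6 * 6.5 * 0.21^2 * 0.07
= pi * 6 * 6.5 * 0.0441 * 0.07
= 0.3782

Q = 0.3782


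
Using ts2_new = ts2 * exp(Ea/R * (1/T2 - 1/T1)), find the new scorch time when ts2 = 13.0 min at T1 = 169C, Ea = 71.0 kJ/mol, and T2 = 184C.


Convert temperatures: T1 = 169 + 273.15 = 442.15 K, T2 = 184 + 273.15 = 457.15 K
ts2_new = 13.0 * exp(71000 / 8.314 * (1/457.15 - 1/442.15))
1/T2 - 1/T1 = -7.4210e-05
ts2_new = 6.9 min

6.9 min


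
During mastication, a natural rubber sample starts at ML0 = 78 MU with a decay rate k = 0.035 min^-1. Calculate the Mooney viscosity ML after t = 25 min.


ML = ML0 * exp(-k * t)
ML = 78 * exp(-0.035 * 25)
ML = 78 * 0.4169
ML = 32.52 MU

32.52 MU


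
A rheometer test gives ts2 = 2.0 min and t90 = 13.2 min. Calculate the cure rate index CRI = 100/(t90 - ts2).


CRI = 100 / (t90 - ts2)
= 100 / (13.2 - 2.0)
= 100 / 11.2
= 8.93 min^-1

8.93 min^-1


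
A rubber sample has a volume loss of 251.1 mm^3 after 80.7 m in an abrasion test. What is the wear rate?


Rate = volume_loss / distance
= 251.1 / 80.7
= 3.112 mm^3/m

3.112 mm^3/m


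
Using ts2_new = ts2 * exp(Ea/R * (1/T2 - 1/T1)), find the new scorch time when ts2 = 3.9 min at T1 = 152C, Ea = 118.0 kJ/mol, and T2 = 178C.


Convert temperatures: T1 = 152 + 273.15 = 425.15 K, T2 = 178 + 273.15 = 451.15 K
ts2_new = 3.9 * exp(118000 / 8.314 * (1/451.15 - 1/425.15))
1/T2 - 1/T1 = -1.3555e-04
ts2_new = 0.57 min

0.57 min


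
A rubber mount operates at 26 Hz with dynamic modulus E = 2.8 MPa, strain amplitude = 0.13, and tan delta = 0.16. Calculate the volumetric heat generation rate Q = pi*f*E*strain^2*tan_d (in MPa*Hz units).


Q = pi * f * E * strain^2 * tan_d
= pi * 26 * 2.8 * 0.13^2 * 0.16
= pi * 26 * 2.8 * 0.0169 * 0.16
= 0.6184

Q = 0.6184


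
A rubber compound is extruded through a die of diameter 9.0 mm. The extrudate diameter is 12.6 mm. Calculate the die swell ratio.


Die swell ratio = D_extrudate / D_die
= 12.6 / 9.0
= 1.4

Die swell = 1.4


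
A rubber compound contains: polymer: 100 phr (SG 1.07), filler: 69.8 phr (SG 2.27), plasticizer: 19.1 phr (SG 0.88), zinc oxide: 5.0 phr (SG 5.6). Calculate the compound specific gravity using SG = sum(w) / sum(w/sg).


Sum of weights = 193.9
Volume contributions:
  polymer: 100/1.07 = 93.4579
  filler: 69.8/2.27 = 30.7489
  plasticizer: 19.1/0.88 = 21.7045
  zinc oxide: 5.0/5.6 = 0.8929
Sum of volumes = 146.8042
SG = 193.9 / 146.8042 = 1.321

SG = 1.321


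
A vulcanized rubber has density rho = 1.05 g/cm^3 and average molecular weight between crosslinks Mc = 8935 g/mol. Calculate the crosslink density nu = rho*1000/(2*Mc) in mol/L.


nu = rho * 1000 / (2 * Mc)
nu = 1.05 * 1000 / (2 * 8935)
nu = 1050.0 / 17870
nu = 0.0588 mol/L

0.0588 mol/L


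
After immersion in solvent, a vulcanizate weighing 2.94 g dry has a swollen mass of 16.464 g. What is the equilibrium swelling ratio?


Q = W_swollen / W_dry
Q = 16.464 / 2.94
Q = 5.6

Q = 5.6


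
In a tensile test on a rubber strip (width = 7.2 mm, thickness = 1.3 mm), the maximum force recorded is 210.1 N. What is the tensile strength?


Area = width * thickness = 7.2 * 1.3 = 9.36 mm^2
TS = force / area = 210.1 / 9.36 = 22.45 MPa

22.45 MPa


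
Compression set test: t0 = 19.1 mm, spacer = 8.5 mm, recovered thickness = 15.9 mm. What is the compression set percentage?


CS = (t0 - recovered) / (t0 - ts) * 100
= (19.1 - 15.9) / (19.1 - 8.5) * 100
= 3.2 / 10.6 * 100
= 30.2%

30.2%


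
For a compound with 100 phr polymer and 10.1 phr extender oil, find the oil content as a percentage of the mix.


Oil % = oil / (100 + oil) * 100
= 10.1 / (100 + 10.1) * 100
= 10.1 / 110.1 * 100
= 9.17%

9.17%


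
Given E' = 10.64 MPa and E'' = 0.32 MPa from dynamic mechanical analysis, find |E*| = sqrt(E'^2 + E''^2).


|E*| = sqrt(E'^2 + E''^2)
= sqrt(10.64^2 + 0.32^2)
= sqrt(113.2096 + 0.1024)
= 10.645 MPa

10.645 MPa


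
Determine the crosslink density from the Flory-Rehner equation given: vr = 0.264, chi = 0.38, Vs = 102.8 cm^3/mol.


ln(1 - vr) = ln(1 - 0.264) = -0.3065
Numerator = -((-0.3065) + 0.264 + 0.38 * 0.264^2) = 0.0160
Denominator = 102.8 * (0.264^(1/3) - 0.264/2) = 52.3773
nu = 0.0160 / 52.3773 = 3.0625e-04 mol/cm^3

3.0625e-04 mol/cm^3


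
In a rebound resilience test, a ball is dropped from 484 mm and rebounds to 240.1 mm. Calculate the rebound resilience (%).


Resilience = h_rebound / h_drop * 100
= 240.1 / 484 * 100
= 49.6%

49.6%


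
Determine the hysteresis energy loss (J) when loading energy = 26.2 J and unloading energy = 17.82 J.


Hysteresis loss = loading - unloading
= 26.2 - 17.82
= 8.38 J

8.38 J


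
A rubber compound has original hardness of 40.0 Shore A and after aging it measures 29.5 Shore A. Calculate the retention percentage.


Retention = aged / original * 100
= 29.5 / 40.0 * 100
= 73.8%

73.8%


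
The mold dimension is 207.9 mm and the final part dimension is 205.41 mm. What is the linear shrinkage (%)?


Shrinkage = (mold - part) / mold * 100
= (207.9 - 205.41) / 207.9 * 100
= 2.49 / 207.9 * 100
= 1.2%

1.2%


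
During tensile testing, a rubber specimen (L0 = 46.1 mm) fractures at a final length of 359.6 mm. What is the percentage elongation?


Elongation = (Lf - L0) / L0 * 100
= (359.6 - 46.1) / 46.1 * 100
= 313.5 / 46.1 * 100
= 680.0%

680.0%


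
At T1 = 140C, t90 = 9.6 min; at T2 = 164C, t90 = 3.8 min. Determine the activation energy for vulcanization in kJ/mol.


T1 = 413.15 K, T2 = 437.15 K
1/T1 - 1/T2 = 1.3288e-04
ln(t1/t2) = ln(9.6/3.8) = 0.9268
Ea = 8.314 * 0.9268 / 1.3288e-04 = 57983.6101 J/mol
Ea = 57.98 kJ/mol

57.98 kJ/mol


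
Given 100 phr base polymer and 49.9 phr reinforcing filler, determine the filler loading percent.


Filler % = filler / (rubber + filler) * 100
= 49.9 / (100 + 49.9) * 100
= 49.9 / 149.9 * 100
= 33.29%

33.29%


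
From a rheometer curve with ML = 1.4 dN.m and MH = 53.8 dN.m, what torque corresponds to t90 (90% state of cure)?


M90 = ML + 0.9 * (MH - ML)
M90 = 1.4 + 0.9 * (53.8 - 1.4)
M90 = 1.4 + 0.9 * 52.4
M90 = 48.56 dN.m

48.56 dN.m


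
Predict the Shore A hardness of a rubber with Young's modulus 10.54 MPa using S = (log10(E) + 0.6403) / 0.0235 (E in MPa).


log10(E) = 0.0235*S - 0.6403  =>  S = (log10(E) + 0.6403) / 0.0235
log10(10.54) = 1.022841
S = (1.022841 + 0.6403) / 0.0235 = 1.663141 / 0.0235
S = 70.8

Shore A = 70.8


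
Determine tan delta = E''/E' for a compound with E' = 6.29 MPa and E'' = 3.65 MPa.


tan delta = E'' / E'
= 3.65 / 6.29
= 0.5803

tan delta = 0.5803


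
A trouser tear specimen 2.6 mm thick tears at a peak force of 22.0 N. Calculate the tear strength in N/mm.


Tear strength = force / thickness
= 22.0 / 2.6
= 8.46 N/mm

8.46 N/mm


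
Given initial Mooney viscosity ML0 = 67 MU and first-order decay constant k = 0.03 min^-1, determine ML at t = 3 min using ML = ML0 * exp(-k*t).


ML = ML0 * exp(-k * t)
ML = 67 * exp(-0.03 * 3)
ML = 67 * 0.9139
ML = 61.23 MU

61.23 MU


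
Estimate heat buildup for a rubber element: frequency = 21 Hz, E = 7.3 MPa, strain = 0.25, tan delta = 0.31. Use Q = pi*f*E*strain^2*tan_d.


Q = pi * f * E * strain^2 * tan_d
= pi * 21 * 7.3 * 0.25^2 * 0.31
= pi * 21 * 7.3 * 0.0625 * 0.31
= 9.3311

Q = 9.3311


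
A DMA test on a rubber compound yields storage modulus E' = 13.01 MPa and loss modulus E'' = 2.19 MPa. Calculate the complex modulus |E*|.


|E*| = sqrt(E'^2 + E''^2)
= sqrt(13.01^2 + 2.19^2)
= sqrt(169.2601 + 4.7961)
= 13.193 MPa

13.193 MPa


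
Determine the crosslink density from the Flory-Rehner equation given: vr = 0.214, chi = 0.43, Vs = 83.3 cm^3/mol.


ln(1 - vr) = ln(1 - 0.214) = -0.2408
Numerator = -((-0.2408) + 0.214 + 0.43 * 0.214^2) = 0.0071
Denominator = 83.3 * (0.214^(1/3) - 0.214/2) = 40.9122
nu = 0.0071 / 40.9122 = 1.7369e-04 mol/cm^3

1.7369e-04 mol/cm^3


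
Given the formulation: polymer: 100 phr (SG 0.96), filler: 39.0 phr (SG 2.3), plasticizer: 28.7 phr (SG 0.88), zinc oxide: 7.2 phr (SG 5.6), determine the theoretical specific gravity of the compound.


Sum of weights = 174.9
Volume contributions:
  polymer: 100/0.96 = 104.1667
  filler: 39.0/2.3 = 16.9565
  plasticizer: 28.7/0.88 = 32.6136
  zinc oxide: 7.2/5.6 = 1.2857
Sum of volumes = 155.0225
SG = 174.9 / 155.0225 = 1.128

SG = 1.128


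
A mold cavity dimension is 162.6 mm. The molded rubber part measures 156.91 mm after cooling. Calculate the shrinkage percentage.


Shrinkage = (mold - part) / mold * 100
= (162.6 - 156.91) / 162.6 * 100
= 5.69 / 162.6 * 100
= 3.5%

3.5%
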